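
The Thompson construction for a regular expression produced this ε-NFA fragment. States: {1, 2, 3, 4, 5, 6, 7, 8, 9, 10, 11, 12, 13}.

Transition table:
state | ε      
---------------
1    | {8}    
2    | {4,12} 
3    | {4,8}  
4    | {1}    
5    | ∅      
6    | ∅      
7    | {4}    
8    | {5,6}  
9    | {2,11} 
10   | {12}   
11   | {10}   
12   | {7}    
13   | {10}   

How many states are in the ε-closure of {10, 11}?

9

Start with {10, 11}.
From 10 via ε: add 12.
From 12 via ε: add 7.
From 7 via ε: add 4.
From 4 via ε: add 1.
From 1 via ε: add 8.
From 8 via ε: add 5, 6.
ε-closure = {1, 4, 5, 6, 7, 8, 10, 11, 12}, which has 9 states.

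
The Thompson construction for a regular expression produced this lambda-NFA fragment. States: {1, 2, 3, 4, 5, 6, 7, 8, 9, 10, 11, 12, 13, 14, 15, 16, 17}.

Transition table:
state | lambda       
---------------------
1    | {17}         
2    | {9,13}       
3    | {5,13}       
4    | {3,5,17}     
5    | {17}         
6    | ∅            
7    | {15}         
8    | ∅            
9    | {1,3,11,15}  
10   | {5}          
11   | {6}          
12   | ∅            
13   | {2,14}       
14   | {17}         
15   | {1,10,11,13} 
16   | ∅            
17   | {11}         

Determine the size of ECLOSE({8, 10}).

6

Start with {8, 10}.
From 10 via lambda: add 5.
From 5 via lambda: add 17.
From 17 via lambda: add 11.
From 11 via lambda: add 6.
lambda-closure = {5, 6, 8, 10, 11, 17}, which has 6 states.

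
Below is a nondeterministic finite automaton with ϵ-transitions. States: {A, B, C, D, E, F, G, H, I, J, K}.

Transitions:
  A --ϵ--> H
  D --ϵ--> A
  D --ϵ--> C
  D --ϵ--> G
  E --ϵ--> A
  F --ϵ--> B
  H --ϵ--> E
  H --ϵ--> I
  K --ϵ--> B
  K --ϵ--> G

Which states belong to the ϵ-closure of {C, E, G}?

Start with {C, E, G}.
From E via ϵ: add A.
From A via ϵ: add H.
From H via ϵ: add I.
No new states can be added; the closed set is {A, C, E, G, H, I}.

{A, C, E, G, H, I}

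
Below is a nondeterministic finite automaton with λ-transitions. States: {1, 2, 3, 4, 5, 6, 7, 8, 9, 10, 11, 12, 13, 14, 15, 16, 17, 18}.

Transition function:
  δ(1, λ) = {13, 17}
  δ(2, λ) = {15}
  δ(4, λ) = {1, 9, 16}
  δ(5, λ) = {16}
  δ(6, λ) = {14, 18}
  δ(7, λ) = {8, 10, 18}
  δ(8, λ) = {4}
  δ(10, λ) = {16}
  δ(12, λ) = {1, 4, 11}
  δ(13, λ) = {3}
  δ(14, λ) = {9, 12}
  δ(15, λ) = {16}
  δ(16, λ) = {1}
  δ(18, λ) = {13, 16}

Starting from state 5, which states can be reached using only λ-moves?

Start with {5}.
From 5 via λ: add 16.
From 16 via λ: add 1.
From 1 via λ: add 13, 17.
From 13 via λ: add 3.
No new states can be added; the closed set is {1, 3, 5, 13, 16, 17}.

{1, 3, 5, 13, 16, 17}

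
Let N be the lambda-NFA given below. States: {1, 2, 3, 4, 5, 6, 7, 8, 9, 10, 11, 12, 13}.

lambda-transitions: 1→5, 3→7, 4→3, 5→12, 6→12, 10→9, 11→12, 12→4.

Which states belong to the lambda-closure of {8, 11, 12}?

Start with {8, 11, 12}.
From 12 via lambda: add 4.
From 4 via lambda: add 3.
From 3 via lambda: add 7.
No new states can be added; the closed set is {3, 4, 7, 8, 11, 12}.

{3, 4, 7, 8, 11, 12}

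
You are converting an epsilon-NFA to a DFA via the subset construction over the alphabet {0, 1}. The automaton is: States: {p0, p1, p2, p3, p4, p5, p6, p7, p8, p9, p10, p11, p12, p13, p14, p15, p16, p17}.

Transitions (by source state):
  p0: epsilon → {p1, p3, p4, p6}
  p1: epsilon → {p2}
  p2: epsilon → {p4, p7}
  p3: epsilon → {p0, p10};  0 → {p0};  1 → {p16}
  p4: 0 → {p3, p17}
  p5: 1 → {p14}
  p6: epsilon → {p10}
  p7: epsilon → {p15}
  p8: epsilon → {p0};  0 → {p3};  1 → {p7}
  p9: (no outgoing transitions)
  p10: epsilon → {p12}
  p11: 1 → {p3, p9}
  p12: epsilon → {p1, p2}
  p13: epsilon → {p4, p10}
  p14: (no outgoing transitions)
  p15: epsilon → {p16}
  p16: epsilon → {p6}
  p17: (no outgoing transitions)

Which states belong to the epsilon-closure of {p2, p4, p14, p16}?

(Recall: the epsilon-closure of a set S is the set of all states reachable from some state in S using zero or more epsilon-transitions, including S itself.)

Start with {p2, p4, p14, p16}.
From p2 via epsilon: add p7.
From p16 via epsilon: add p6.
From p6 via epsilon: add p10.
From p7 via epsilon: add p15.
From p10 via epsilon: add p12.
From p12 via epsilon: add p1.
No new states can be added; the closed set is {p1, p2, p4, p6, p7, p10, p12, p14, p15, p16}.

{p1, p2, p4, p6, p7, p10, p12, p14, p15, p16}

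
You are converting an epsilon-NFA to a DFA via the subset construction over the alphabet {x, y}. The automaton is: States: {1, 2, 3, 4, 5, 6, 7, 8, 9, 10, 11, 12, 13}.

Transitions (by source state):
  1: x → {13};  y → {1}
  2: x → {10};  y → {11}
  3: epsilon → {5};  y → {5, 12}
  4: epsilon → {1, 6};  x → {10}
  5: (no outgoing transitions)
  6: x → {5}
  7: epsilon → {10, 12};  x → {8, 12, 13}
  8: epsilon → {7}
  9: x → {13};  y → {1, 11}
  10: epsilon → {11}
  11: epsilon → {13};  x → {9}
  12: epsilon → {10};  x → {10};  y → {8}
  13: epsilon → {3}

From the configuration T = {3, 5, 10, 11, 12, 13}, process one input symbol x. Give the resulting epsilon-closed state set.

{3, 5, 9, 10, 11, 13}

11 on x → {9}.
12 on x → {10}.
No x-transition from 3, 5, 10, 13.
Union after reading x: {9, 10}.
Now take the epsilon-closure:
From 10 via epsilon: add 11.
From 11 via epsilon: add 13.
From 13 via epsilon: add 3.
From 3 via epsilon: add 5.
No new states can be added; the closed set is {3, 5, 9, 10, 11, 13}.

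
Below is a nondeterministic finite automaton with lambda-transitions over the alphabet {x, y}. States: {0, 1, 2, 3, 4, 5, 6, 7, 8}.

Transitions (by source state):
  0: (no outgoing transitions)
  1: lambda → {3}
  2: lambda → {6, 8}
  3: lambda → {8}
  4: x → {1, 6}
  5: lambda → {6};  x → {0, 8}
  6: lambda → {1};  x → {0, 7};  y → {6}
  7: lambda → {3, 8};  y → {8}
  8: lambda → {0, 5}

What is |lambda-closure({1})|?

Start with {1}.
From 1 via lambda: add 3.
From 3 via lambda: add 8.
From 8 via lambda: add 0, 5.
From 5 via lambda: add 6.
lambda-closure = {0, 1, 3, 5, 6, 8}, which has 6 states.

6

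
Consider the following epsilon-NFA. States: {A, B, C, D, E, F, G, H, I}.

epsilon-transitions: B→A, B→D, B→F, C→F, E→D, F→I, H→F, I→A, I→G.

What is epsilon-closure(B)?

Start with {B}.
From B via epsilon: add A, D, F.
From F via epsilon: add I.
From I via epsilon: add G.
No new states can be added; the closed set is {A, B, D, F, G, I}.

{A, B, D, F, G, I}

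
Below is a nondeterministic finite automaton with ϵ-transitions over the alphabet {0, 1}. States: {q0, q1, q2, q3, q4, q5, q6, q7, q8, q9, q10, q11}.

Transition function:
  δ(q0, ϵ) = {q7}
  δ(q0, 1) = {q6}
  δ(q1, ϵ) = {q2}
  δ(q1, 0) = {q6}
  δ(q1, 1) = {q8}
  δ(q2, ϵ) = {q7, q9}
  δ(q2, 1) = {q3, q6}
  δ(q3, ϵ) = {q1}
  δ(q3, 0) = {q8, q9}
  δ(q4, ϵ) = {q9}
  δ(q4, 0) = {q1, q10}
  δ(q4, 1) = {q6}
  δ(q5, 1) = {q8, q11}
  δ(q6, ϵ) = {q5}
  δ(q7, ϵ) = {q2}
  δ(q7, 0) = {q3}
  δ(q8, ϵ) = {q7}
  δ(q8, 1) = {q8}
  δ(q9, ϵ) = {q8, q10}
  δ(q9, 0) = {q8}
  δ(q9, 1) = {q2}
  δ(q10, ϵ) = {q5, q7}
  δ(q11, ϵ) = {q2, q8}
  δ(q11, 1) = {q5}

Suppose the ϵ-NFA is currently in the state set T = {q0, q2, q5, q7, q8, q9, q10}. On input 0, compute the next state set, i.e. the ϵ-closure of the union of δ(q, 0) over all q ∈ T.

q7 on 0 → {q3}.
q9 on 0 → {q8}.
No 0-transition from q0, q2, q5, q8, q10.
Union after reading 0: {q3, q8}.
Now take the ϵ-closure:
From q3 via ϵ: add q1.
From q8 via ϵ: add q7.
From q1 via ϵ: add q2.
From q2 via ϵ: add q9.
From q9 via ϵ: add q10.
From q10 via ϵ: add q5.
No new states can be added; the closed set is {q1, q2, q3, q5, q7, q8, q9, q10}.

{q1, q2, q3, q5, q7, q8, q9, q10}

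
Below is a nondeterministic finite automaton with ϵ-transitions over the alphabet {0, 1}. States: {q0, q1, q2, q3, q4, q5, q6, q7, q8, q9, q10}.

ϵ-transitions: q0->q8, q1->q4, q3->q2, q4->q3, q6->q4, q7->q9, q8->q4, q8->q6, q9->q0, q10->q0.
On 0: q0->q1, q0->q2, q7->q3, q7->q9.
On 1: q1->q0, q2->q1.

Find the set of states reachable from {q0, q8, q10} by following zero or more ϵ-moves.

{q0, q2, q3, q4, q6, q8, q10}

Start with {q0, q8, q10}.
From q8 via ϵ: add q4, q6.
From q4 via ϵ: add q3.
From q3 via ϵ: add q2.
No new states can be added; the closed set is {q0, q2, q3, q4, q6, q8, q10}.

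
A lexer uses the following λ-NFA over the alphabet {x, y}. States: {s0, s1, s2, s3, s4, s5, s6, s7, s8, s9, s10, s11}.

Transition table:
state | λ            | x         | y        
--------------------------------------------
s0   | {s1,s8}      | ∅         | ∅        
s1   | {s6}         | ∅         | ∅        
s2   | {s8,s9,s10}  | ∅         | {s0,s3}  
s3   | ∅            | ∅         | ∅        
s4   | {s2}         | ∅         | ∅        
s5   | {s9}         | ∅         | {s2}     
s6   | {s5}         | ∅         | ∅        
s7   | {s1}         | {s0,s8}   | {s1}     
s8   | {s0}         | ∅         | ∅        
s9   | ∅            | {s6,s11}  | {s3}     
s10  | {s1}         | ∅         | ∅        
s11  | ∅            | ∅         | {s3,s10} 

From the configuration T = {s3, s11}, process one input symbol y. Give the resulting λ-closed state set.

{s1, s3, s5, s6, s9, s10}

s11 on y → {s3, s10}.
No y-transition from s3.
Union after reading y: {s3, s10}.
Now take the λ-closure:
From s10 via λ: add s1.
From s1 via λ: add s6.
From s6 via λ: add s5.
From s5 via λ: add s9.
No new states can be added; the closed set is {s1, s3, s5, s6, s9, s10}.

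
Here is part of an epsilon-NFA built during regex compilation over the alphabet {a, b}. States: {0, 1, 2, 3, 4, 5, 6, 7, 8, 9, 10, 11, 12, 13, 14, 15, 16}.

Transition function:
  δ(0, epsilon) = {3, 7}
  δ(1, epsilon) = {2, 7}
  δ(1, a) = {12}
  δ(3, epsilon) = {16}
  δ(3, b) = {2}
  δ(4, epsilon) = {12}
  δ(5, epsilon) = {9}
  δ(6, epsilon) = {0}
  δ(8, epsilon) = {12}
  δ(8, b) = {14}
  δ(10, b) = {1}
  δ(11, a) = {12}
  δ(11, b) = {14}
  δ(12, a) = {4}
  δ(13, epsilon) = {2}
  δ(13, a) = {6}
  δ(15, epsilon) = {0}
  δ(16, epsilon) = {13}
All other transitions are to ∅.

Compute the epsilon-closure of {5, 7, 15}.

{0, 2, 3, 5, 7, 9, 13, 15, 16}

Start with {5, 7, 15}.
From 5 via epsilon: add 9.
From 15 via epsilon: add 0.
From 0 via epsilon: add 3.
From 3 via epsilon: add 16.
From 16 via epsilon: add 13.
From 13 via epsilon: add 2.
No new states can be added; the closed set is {0, 2, 3, 5, 7, 9, 13, 15, 16}.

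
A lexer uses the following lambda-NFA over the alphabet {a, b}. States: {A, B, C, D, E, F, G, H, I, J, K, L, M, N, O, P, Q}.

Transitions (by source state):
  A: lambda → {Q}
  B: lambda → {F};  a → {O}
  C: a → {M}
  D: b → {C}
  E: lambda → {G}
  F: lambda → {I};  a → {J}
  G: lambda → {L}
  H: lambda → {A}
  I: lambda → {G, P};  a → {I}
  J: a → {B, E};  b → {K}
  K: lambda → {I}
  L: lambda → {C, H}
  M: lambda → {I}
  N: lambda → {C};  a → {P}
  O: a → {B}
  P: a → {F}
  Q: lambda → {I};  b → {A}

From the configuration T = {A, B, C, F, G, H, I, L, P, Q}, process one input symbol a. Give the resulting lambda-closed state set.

B on a → {O}.
C on a → {M}.
F on a → {J}.
I on a → {I}.
P on a → {F}.
No a-transition from A, G, H, L, Q.
Union after reading a: {F, I, J, M, O}.
Now take the lambda-closure:
From I via lambda: add G, P.
From G via lambda: add L.
From L via lambda: add C, H.
From H via lambda: add A.
From A via lambda: add Q.
No new states can be added; the closed set is {A, C, F, G, H, I, J, L, M, O, P, Q}.

{A, C, F, G, H, I, J, L, M, O, P, Q}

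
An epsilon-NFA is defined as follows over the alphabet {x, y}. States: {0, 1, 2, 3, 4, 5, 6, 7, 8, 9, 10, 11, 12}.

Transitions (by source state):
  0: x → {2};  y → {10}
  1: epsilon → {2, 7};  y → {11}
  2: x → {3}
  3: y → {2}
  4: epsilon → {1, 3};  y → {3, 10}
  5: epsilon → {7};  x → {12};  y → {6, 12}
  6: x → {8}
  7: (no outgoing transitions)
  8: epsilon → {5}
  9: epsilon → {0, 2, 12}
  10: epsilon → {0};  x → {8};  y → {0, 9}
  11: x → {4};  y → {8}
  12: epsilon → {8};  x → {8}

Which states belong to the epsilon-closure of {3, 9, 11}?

{0, 2, 3, 5, 7, 8, 9, 11, 12}

Start with {3, 9, 11}.
From 9 via epsilon: add 0, 2, 12.
From 12 via epsilon: add 8.
From 8 via epsilon: add 5.
From 5 via epsilon: add 7.
No new states can be added; the closed set is {0, 2, 3, 5, 7, 8, 9, 11, 12}.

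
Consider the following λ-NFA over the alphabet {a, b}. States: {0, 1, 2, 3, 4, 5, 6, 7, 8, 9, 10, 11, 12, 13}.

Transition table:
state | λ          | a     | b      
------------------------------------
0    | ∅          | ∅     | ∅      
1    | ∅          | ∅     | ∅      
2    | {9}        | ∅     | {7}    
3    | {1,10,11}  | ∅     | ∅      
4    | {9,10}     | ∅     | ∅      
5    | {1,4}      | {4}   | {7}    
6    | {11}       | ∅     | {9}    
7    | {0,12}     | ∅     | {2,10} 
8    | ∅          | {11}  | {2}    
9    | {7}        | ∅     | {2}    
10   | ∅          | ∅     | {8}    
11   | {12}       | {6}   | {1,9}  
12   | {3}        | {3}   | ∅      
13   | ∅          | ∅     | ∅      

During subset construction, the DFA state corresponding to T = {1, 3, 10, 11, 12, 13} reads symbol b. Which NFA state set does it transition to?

{0, 1, 3, 7, 8, 9, 10, 11, 12}

10 on b → {8}.
11 on b → {1, 9}.
No b-transition from 1, 3, 12, 13.
Union after reading b: {1, 8, 9}.
Now take the λ-closure:
From 9 via λ: add 7.
From 7 via λ: add 0, 12.
From 12 via λ: add 3.
From 3 via λ: add 10, 11.
No new states can be added; the closed set is {0, 1, 3, 7, 8, 9, 10, 11, 12}.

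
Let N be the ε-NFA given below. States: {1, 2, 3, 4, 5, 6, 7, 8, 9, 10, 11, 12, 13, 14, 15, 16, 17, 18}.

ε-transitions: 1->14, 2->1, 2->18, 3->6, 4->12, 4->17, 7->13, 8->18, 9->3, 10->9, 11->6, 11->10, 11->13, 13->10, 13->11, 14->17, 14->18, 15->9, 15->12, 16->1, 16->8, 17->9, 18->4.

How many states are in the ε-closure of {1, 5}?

10

Start with {1, 5}.
From 1 via ε: add 14.
From 14 via ε: add 17, 18.
From 17 via ε: add 9.
From 18 via ε: add 4.
From 4 via ε: add 12.
From 9 via ε: add 3.
From 3 via ε: add 6.
ε-closure = {1, 3, 4, 5, 6, 9, 12, 14, 17, 18}, which has 10 states.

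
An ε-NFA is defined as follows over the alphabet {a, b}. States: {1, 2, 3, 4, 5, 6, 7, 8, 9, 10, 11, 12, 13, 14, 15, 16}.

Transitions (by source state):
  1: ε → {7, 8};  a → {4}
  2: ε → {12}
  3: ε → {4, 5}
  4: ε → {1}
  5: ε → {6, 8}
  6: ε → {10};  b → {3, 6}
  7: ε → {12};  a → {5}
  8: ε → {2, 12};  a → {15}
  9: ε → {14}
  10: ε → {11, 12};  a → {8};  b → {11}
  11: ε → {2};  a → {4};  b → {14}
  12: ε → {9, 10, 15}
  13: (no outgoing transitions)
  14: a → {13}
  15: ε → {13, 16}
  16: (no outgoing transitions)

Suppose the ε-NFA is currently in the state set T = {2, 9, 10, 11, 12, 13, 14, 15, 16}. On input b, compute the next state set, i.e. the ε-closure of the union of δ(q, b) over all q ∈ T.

10 on b → {11}.
11 on b → {14}.
No b-transition from 2, 9, 12, 13, 14, 15, 16.
Union after reading b: {11, 14}.
Now take the ε-closure:
From 11 via ε: add 2.
From 2 via ε: add 12.
From 12 via ε: add 9, 10, 15.
From 15 via ε: add 13, 16.
No new states can be added; the closed set is {2, 9, 10, 11, 12, 13, 14, 15, 16}.

{2, 9, 10, 11, 12, 13, 14, 15, 16}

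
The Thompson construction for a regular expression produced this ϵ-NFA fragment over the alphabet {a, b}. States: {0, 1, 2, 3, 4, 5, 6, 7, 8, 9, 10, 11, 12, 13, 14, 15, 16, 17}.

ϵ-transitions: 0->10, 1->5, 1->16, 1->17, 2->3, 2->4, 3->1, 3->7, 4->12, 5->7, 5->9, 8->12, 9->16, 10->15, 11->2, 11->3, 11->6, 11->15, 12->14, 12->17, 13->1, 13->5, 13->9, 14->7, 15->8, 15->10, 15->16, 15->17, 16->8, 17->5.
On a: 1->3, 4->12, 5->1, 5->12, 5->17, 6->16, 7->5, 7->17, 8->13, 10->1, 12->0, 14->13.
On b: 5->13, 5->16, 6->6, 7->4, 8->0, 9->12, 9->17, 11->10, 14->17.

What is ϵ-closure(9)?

{5, 7, 8, 9, 12, 14, 16, 17}

Start with {9}.
From 9 via ϵ: add 16.
From 16 via ϵ: add 8.
From 8 via ϵ: add 12.
From 12 via ϵ: add 14, 17.
From 14 via ϵ: add 7.
From 17 via ϵ: add 5.
No new states can be added; the closed set is {5, 7, 8, 9, 12, 14, 16, 17}.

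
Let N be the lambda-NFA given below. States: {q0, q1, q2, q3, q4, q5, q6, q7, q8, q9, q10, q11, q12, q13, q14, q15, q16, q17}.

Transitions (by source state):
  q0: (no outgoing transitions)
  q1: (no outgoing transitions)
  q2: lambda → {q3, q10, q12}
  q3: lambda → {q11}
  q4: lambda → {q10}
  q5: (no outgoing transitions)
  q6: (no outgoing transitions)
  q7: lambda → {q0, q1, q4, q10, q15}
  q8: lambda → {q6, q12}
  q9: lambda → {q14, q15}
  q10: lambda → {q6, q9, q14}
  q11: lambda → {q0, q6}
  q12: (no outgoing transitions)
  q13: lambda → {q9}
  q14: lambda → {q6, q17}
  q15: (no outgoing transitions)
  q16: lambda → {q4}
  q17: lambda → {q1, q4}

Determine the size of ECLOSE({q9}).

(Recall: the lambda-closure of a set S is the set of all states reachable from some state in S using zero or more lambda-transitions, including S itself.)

8

Start with {q9}.
From q9 via lambda: add q14, q15.
From q14 via lambda: add q6, q17.
From q17 via lambda: add q1, q4.
From q4 via lambda: add q10.
lambda-closure = {q1, q4, q6, q9, q10, q14, q15, q17}, which has 8 states.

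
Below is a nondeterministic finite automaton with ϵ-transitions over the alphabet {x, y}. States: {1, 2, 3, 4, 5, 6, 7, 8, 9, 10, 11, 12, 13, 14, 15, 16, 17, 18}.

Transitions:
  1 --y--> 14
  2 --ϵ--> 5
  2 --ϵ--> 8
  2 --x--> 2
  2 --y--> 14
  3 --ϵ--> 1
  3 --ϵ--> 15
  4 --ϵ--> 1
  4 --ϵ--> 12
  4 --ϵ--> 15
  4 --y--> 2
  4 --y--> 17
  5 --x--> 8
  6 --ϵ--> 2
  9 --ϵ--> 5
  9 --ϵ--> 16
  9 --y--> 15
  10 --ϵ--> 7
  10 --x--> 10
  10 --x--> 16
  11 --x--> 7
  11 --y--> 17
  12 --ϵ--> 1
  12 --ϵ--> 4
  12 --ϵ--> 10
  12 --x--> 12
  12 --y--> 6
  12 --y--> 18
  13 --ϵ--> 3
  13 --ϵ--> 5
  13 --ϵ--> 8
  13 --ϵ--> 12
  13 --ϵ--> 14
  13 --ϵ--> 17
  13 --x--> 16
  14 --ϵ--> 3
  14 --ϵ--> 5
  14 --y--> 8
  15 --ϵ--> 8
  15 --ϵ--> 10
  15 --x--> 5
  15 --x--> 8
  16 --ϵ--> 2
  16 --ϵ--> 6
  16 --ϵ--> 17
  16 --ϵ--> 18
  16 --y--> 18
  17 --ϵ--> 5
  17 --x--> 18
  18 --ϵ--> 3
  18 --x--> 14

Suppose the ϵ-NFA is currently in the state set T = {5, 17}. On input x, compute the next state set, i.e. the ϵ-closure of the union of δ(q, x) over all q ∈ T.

{1, 3, 7, 8, 10, 15, 18}

5 on x → {8}.
17 on x → {18}.
Union after reading x: {8, 18}.
Now take the ϵ-closure:
From 18 via ϵ: add 3.
From 3 via ϵ: add 1, 15.
From 15 via ϵ: add 10.
From 10 via ϵ: add 7.
No new states can be added; the closed set is {1, 3, 7, 8, 10, 15, 18}.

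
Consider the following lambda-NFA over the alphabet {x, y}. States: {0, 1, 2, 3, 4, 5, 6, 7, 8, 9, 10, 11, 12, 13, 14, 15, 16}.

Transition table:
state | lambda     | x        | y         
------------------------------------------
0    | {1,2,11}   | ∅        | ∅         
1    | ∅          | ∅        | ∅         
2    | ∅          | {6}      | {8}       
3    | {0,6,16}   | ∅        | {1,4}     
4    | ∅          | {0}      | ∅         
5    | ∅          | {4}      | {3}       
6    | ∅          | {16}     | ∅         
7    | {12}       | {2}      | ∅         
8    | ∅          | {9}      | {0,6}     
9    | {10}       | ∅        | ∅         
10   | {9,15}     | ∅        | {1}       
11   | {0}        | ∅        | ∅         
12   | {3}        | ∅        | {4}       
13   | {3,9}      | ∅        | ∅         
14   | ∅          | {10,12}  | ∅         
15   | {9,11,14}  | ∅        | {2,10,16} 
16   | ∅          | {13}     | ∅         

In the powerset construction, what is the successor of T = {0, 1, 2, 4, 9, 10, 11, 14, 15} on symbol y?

{0, 1, 2, 8, 9, 10, 11, 14, 15, 16}

2 on y → {8}.
10 on y → {1}.
15 on y → {2, 10, 16}.
No y-transition from 0, 1, 4, 9, 11, 14.
Union after reading y: {1, 2, 8, 10, 16}.
Now take the lambda-closure:
From 10 via lambda: add 9, 15.
From 15 via lambda: add 11, 14.
From 11 via lambda: add 0.
No new states can be added; the closed set is {0, 1, 2, 8, 9, 10, 11, 14, 15, 16}.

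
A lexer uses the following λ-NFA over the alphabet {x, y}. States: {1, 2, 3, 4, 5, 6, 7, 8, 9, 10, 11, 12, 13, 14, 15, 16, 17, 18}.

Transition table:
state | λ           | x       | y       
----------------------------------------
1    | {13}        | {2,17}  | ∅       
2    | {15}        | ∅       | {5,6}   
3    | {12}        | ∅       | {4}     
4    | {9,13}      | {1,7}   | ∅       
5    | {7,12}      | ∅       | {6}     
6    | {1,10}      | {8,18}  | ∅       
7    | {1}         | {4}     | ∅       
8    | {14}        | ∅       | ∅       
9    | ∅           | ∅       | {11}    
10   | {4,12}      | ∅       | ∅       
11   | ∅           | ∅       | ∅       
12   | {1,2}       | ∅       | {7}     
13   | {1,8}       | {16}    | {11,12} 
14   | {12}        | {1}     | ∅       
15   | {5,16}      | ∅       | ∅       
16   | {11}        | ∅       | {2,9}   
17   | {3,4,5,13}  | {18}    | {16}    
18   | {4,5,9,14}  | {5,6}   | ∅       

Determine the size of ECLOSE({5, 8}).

Start with {5, 8}.
From 5 via λ: add 7, 12.
From 8 via λ: add 14.
From 7 via λ: add 1.
From 12 via λ: add 2.
From 1 via λ: add 13.
From 2 via λ: add 15.
From 15 via λ: add 16.
From 16 via λ: add 11.
λ-closure = {1, 2, 5, 7, 8, 11, 12, 13, 14, 15, 16}, which has 11 states.

11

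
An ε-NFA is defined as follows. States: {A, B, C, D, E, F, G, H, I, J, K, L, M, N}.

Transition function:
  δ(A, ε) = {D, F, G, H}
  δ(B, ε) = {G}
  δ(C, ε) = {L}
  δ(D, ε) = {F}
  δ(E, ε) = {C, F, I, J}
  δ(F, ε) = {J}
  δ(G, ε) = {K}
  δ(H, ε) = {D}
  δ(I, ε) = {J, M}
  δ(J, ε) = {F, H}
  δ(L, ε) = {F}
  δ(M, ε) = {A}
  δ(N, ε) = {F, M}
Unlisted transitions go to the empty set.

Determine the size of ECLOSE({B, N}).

Start with {B, N}.
From B via ε: add G.
From N via ε: add F, M.
From F via ε: add J.
From G via ε: add K.
From M via ε: add A.
From A via ε: add D, H.
ε-closure = {A, B, D, F, G, H, J, K, M, N}, which has 10 states.

10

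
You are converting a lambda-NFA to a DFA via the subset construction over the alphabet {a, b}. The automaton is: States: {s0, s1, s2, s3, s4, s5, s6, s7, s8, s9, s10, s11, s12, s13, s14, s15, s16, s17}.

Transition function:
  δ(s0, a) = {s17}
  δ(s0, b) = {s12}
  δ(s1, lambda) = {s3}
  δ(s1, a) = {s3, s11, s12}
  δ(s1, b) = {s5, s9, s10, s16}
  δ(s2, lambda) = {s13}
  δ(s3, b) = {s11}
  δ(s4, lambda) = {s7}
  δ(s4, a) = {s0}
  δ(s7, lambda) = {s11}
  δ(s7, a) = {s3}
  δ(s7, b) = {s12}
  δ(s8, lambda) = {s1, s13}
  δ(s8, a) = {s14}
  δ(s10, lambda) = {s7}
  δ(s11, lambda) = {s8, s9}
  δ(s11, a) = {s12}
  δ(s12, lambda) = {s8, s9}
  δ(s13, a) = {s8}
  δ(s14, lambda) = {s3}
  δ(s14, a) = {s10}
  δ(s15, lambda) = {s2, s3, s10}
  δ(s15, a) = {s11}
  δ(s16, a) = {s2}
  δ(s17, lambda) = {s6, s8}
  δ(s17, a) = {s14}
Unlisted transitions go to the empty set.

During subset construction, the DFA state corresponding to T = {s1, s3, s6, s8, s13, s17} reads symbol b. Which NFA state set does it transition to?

{s1, s3, s5, s7, s8, s9, s10, s11, s13, s16}

s1 on b → {s5, s9, s10, s16}.
s3 on b → {s11}.
No b-transition from s6, s8, s13, s17.
Union after reading b: {s5, s9, s10, s11, s16}.
Now take the lambda-closure:
From s10 via lambda: add s7.
From s11 via lambda: add s8.
From s8 via lambda: add s1, s13.
From s1 via lambda: add s3.
No new states can be added; the closed set is {s1, s3, s5, s7, s8, s9, s10, s11, s13, s16}.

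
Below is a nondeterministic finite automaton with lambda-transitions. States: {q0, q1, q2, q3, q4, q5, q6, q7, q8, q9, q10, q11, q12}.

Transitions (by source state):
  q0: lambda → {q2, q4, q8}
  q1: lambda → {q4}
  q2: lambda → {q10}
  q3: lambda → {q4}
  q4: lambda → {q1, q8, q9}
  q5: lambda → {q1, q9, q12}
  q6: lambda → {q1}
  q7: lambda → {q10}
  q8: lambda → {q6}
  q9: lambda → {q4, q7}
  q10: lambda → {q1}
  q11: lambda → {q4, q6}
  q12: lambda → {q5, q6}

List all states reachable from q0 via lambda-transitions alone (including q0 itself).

{q0, q1, q2, q4, q6, q7, q8, q9, q10}

Start with {q0}.
From q0 via lambda: add q2, q4, q8.
From q2 via lambda: add q10.
From q4 via lambda: add q1, q9.
From q8 via lambda: add q6.
From q9 via lambda: add q7.
No new states can be added; the closed set is {q0, q1, q2, q4, q6, q7, q8, q9, q10}.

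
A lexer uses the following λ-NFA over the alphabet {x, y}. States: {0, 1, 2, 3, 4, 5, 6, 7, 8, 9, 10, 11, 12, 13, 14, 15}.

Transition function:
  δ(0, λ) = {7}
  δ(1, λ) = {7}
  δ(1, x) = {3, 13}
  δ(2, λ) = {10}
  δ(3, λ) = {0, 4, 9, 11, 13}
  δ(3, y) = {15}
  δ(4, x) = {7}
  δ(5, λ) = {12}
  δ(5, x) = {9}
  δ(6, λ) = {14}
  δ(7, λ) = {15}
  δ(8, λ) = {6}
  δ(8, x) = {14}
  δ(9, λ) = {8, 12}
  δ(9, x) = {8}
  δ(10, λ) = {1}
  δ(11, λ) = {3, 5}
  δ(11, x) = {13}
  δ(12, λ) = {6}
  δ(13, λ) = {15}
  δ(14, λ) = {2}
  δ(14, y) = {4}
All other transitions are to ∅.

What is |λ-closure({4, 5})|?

10

Start with {4, 5}.
From 5 via λ: add 12.
From 12 via λ: add 6.
From 6 via λ: add 14.
From 14 via λ: add 2.
From 2 via λ: add 10.
From 10 via λ: add 1.
From 1 via λ: add 7.
From 7 via λ: add 15.
λ-closure = {1, 2, 4, 5, 6, 7, 10, 12, 14, 15}, which has 10 states.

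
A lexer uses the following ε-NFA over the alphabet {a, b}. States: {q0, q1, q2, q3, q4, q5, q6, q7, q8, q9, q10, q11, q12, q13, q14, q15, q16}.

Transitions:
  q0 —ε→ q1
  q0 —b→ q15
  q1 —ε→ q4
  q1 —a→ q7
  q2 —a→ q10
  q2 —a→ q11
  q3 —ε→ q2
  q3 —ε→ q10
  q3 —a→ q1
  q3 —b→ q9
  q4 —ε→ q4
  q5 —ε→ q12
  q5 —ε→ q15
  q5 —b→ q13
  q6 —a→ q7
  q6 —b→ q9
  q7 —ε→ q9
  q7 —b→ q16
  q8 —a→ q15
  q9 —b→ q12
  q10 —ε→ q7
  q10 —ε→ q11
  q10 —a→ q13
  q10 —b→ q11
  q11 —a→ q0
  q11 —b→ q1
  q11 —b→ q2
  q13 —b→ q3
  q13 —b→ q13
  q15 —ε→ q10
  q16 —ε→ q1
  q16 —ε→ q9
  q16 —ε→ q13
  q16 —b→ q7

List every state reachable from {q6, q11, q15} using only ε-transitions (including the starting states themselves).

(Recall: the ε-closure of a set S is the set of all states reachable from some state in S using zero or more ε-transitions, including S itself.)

{q6, q7, q9, q10, q11, q15}

Start with {q6, q11, q15}.
From q15 via ε: add q10.
From q10 via ε: add q7.
From q7 via ε: add q9.
No new states can be added; the closed set is {q6, q7, q9, q10, q11, q15}.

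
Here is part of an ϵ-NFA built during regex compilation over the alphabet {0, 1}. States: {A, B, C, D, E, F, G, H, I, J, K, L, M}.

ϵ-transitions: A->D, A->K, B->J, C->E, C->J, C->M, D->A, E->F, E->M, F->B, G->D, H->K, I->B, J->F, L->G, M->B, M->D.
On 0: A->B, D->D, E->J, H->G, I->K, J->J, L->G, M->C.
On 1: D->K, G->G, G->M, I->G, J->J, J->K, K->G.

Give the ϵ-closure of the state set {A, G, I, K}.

{A, B, D, F, G, I, J, K}

Start with {A, G, I, K}.
From A via ϵ: add D.
From I via ϵ: add B.
From B via ϵ: add J.
From J via ϵ: add F.
No new states can be added; the closed set is {A, B, D, F, G, I, J, K}.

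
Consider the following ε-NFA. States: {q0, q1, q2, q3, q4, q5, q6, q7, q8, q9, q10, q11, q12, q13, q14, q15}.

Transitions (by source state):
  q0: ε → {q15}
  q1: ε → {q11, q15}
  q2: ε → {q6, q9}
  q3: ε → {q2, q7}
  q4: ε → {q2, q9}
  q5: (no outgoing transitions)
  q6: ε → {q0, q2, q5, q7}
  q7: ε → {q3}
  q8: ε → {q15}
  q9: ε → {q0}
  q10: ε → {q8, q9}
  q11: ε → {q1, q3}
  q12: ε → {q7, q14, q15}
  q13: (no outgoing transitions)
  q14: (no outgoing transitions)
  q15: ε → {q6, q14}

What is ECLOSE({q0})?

{q0, q2, q3, q5, q6, q7, q9, q14, q15}

Start with {q0}.
From q0 via ε: add q15.
From q15 via ε: add q6, q14.
From q6 via ε: add q2, q5, q7.
From q2 via ε: add q9.
From q7 via ε: add q3.
No new states can be added; the closed set is {q0, q2, q3, q5, q6, q7, q9, q14, q15}.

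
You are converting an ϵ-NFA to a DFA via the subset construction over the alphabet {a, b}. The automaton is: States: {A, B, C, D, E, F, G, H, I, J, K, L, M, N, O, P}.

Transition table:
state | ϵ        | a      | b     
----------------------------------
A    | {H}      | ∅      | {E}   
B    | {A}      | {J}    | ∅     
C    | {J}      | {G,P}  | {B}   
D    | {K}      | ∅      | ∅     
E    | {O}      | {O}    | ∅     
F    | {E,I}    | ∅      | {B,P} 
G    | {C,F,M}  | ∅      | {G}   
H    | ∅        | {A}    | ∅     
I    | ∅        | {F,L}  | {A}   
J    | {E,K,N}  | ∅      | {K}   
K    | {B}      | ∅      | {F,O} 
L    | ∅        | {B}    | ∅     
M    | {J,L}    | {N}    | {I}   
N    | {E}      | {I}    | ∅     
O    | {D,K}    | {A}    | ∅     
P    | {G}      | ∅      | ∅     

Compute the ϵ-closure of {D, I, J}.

{A, B, D, E, H, I, J, K, N, O}

Start with {D, I, J}.
From D via ϵ: add K.
From J via ϵ: add E, N.
From E via ϵ: add O.
From K via ϵ: add B.
From B via ϵ: add A.
From A via ϵ: add H.
No new states can be added; the closed set is {A, B, D, E, H, I, J, K, N, O}.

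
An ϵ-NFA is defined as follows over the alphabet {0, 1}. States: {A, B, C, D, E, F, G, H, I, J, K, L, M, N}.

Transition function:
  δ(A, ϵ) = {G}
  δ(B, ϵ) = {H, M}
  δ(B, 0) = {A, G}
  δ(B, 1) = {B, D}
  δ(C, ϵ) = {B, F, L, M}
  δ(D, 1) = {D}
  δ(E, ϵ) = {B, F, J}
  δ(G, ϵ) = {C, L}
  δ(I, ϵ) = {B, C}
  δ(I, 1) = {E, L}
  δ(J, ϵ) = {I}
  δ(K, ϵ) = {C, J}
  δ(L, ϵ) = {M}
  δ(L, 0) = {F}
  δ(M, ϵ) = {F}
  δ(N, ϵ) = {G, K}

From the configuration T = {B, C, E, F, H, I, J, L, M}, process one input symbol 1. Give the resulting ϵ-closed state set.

B on 1 → {B, D}.
I on 1 → {E, L}.
No 1-transition from C, E, F, H, J, L, M.
Union after reading 1: {B, D, E, L}.
Now take the ϵ-closure:
From B via ϵ: add H, M.
From E via ϵ: add F, J.
From J via ϵ: add I.
From I via ϵ: add C.
No new states can be added; the closed set is {B, C, D, E, F, H, I, J, L, M}.

{B, C, D, E, F, H, I, J, L, M}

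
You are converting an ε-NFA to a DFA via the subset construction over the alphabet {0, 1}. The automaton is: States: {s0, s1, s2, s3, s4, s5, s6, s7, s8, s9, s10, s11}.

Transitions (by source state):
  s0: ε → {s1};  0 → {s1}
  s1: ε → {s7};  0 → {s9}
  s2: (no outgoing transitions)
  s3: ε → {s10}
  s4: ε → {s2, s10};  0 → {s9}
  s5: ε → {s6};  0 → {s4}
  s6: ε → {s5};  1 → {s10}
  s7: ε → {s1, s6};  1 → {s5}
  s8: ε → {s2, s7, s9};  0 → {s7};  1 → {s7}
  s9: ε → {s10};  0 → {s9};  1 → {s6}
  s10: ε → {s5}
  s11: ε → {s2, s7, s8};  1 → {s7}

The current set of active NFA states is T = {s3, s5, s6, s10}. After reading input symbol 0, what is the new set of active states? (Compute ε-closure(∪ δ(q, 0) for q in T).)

{s2, s4, s5, s6, s10}

s5 on 0 → {s4}.
No 0-transition from s3, s6, s10.
Union after reading 0: {s4}.
Now take the ε-closure:
From s4 via ε: add s2, s10.
From s10 via ε: add s5.
From s5 via ε: add s6.
No new states can be added; the closed set is {s2, s4, s5, s6, s10}.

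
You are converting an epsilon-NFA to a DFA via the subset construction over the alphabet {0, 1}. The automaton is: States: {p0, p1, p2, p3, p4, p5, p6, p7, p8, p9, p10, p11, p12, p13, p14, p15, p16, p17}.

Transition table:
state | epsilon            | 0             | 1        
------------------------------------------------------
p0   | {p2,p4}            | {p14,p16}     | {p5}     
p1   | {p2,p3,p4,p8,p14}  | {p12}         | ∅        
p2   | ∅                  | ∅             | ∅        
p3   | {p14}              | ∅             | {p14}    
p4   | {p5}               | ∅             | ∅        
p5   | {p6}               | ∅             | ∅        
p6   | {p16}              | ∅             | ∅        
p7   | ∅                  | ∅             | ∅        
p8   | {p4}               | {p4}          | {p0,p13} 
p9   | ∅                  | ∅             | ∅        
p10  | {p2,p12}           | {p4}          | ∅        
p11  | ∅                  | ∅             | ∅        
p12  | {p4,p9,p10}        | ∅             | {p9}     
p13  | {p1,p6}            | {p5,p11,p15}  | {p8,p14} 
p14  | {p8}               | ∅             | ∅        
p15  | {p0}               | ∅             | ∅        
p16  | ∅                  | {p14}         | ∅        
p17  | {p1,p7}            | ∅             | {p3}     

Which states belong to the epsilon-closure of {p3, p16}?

{p3, p4, p5, p6, p8, p14, p16}

Start with {p3, p16}.
From p3 via epsilon: add p14.
From p14 via epsilon: add p8.
From p8 via epsilon: add p4.
From p4 via epsilon: add p5.
From p5 via epsilon: add p6.
No new states can be added; the closed set is {p3, p4, p5, p6, p8, p14, p16}.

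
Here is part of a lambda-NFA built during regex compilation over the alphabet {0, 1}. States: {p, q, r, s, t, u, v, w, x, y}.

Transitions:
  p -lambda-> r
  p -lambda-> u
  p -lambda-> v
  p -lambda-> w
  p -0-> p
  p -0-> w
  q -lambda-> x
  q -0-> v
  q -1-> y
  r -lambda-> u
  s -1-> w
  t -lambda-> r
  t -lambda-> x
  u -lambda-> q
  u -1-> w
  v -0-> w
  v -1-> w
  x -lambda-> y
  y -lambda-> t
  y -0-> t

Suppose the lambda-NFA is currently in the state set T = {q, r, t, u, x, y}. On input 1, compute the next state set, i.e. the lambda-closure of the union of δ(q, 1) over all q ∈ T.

{q, r, t, u, w, x, y}

q on 1 → {y}.
u on 1 → {w}.
No 1-transition from r, t, x, y.
Union after reading 1: {w, y}.
Now take the lambda-closure:
From y via lambda: add t.
From t via lambda: add r, x.
From r via lambda: add u.
From u via lambda: add q.
No new states can be added; the closed set is {q, r, t, u, w, x, y}.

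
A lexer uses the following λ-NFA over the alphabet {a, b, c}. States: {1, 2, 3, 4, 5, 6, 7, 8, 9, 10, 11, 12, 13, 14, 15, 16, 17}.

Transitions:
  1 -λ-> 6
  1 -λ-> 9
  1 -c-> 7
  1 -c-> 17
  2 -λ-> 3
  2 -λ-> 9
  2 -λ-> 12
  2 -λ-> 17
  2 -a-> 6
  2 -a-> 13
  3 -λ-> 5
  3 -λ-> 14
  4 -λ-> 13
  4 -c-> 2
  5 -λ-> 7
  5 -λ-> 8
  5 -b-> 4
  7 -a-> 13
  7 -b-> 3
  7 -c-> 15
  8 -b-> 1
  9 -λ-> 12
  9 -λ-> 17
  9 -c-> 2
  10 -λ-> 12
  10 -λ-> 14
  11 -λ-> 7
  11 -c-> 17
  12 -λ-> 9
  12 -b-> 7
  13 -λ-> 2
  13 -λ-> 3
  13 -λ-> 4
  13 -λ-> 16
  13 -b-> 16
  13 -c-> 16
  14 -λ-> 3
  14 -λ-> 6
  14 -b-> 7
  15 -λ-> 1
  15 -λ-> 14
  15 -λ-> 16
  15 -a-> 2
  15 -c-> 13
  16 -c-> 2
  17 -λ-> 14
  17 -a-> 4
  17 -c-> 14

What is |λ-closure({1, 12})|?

Start with {1, 12}.
From 1 via λ: add 6, 9.
From 9 via λ: add 17.
From 17 via λ: add 14.
From 14 via λ: add 3.
From 3 via λ: add 5.
From 5 via λ: add 7, 8.
λ-closure = {1, 3, 5, 6, 7, 8, 9, 12, 14, 17}, which has 10 states.

10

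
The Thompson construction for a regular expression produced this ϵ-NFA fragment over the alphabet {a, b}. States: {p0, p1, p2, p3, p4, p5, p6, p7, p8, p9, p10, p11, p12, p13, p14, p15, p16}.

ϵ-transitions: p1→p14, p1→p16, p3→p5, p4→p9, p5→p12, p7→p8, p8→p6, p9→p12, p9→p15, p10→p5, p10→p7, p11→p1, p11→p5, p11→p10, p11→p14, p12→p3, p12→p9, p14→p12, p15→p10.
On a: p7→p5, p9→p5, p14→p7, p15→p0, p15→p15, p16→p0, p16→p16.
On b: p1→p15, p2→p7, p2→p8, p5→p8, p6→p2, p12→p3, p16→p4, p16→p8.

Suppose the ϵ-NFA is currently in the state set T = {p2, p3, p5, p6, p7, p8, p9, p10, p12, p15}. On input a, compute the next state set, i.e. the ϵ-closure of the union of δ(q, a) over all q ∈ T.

{p0, p3, p5, p6, p7, p8, p9, p10, p12, p15}

p7 on a → {p5}.
p9 on a → {p5}.
p15 on a → {p0, p15}.
No a-transition from p2, p3, p5, p6, p8, p10, p12.
Union after reading a: {p0, p5, p15}.
Now take the ϵ-closure:
From p5 via ϵ: add p12.
From p15 via ϵ: add p10.
From p10 via ϵ: add p7.
From p12 via ϵ: add p3, p9.
From p7 via ϵ: add p8.
From p8 via ϵ: add p6.
No new states can be added; the closed set is {p0, p3, p5, p6, p7, p8, p9, p10, p12, p15}.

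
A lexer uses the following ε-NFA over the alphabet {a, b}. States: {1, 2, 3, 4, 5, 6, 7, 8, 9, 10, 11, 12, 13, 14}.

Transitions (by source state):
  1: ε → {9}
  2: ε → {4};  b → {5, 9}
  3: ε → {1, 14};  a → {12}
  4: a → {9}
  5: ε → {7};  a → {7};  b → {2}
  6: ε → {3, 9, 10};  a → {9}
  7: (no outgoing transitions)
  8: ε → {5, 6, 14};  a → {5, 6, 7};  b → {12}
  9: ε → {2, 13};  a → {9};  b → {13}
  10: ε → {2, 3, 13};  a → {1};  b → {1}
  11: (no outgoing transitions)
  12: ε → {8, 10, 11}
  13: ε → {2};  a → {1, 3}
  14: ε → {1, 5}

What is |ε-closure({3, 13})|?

Start with {3, 13}.
From 3 via ε: add 1, 14.
From 13 via ε: add 2.
From 1 via ε: add 9.
From 2 via ε: add 4.
From 14 via ε: add 5.
From 5 via ε: add 7.
ε-closure = {1, 2, 3, 4, 5, 7, 9, 13, 14}, which has 9 states.

9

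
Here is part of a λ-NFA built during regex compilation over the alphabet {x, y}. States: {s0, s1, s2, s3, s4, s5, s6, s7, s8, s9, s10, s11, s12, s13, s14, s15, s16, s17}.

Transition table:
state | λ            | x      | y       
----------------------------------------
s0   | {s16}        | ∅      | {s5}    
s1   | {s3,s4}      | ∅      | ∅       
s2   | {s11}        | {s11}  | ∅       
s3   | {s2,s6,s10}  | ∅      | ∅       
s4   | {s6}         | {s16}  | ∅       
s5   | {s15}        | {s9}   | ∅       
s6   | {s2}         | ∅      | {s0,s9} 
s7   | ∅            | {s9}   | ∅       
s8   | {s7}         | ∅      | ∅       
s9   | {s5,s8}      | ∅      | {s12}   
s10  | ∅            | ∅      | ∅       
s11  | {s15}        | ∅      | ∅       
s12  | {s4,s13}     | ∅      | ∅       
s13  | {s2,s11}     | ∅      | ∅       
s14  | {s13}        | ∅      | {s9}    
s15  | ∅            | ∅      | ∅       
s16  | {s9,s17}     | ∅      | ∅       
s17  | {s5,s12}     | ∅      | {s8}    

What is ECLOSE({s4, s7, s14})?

Start with {s4, s7, s14}.
From s4 via λ: add s6.
From s14 via λ: add s13.
From s6 via λ: add s2.
From s13 via λ: add s11.
From s11 via λ: add s15.
No new states can be added; the closed set is {s2, s4, s6, s7, s11, s13, s14, s15}.

{s2, s4, s6, s7, s11, s13, s14, s15}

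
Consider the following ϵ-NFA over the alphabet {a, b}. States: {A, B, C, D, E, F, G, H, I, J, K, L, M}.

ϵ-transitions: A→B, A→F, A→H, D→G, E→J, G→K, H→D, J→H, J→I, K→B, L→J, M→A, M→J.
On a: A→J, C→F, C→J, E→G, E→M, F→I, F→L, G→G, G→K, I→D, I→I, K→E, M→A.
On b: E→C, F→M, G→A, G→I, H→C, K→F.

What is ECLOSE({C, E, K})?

{B, C, D, E, G, H, I, J, K}

Start with {C, E, K}.
From E via ϵ: add J.
From K via ϵ: add B.
From J via ϵ: add H, I.
From H via ϵ: add D.
From D via ϵ: add G.
No new states can be added; the closed set is {B, C, D, E, G, H, I, J, K}.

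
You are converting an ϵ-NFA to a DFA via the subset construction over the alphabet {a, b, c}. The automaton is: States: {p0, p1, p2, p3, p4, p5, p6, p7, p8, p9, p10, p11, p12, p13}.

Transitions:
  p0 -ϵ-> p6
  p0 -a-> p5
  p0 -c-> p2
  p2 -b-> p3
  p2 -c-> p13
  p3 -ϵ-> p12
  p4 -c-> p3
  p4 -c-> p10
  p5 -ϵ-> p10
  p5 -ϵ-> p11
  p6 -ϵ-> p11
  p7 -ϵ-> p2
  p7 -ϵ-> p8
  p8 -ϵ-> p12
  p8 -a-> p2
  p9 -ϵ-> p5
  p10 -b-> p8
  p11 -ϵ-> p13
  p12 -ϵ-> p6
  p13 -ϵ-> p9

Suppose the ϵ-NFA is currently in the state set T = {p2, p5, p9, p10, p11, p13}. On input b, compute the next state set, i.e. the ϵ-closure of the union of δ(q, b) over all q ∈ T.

p2 on b → {p3}.
p10 on b → {p8}.
No b-transition from p5, p9, p11, p13.
Union after reading b: {p3, p8}.
Now take the ϵ-closure:
From p3 via ϵ: add p12.
From p12 via ϵ: add p6.
From p6 via ϵ: add p11.
From p11 via ϵ: add p13.
From p13 via ϵ: add p9.
From p9 via ϵ: add p5.
From p5 via ϵ: add p10.
No new states can be added; the closed set is {p3, p5, p6, p8, p9, p10, p11, p12, p13}.

{p3, p5, p6, p8, p9, p10, p11, p12, p13}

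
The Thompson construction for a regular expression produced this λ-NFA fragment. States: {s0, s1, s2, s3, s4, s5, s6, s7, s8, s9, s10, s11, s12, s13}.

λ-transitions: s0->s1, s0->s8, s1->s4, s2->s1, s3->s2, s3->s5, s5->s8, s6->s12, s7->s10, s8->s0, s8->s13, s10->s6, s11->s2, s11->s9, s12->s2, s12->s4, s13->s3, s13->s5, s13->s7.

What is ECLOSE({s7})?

Start with {s7}.
From s7 via λ: add s10.
From s10 via λ: add s6.
From s6 via λ: add s12.
From s12 via λ: add s2, s4.
From s2 via λ: add s1.
No new states can be added; the closed set is {s1, s2, s4, s6, s7, s10, s12}.

{s1, s2, s4, s6, s7, s10, s12}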